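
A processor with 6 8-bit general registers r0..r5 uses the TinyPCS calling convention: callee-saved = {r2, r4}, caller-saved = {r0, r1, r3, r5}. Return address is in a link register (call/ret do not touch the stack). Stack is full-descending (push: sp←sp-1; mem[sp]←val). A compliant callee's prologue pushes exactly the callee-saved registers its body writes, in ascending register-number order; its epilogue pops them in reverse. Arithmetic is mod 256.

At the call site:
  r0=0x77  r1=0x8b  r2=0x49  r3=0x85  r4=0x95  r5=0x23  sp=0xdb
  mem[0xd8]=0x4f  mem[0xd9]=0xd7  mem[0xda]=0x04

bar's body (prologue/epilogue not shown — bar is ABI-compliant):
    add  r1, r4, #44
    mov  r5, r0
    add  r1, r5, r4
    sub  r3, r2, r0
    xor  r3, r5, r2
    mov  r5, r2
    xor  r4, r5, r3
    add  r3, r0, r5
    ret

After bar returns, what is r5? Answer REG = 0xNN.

REG = 0x49

prologue: push r4 → mem[0xda]=0x95, sp=0xda
body[0] add  r1, r4, #44 → r1=0xc1
body[1] mov  r5, r0 → r5=0x77
body[2] add  r1, r5, r4 → r1=0x0c
body[3] sub  r3, r2, r0 → r3=0xd2
body[4] xor  r3, r5, r2 → r3=0x3e
body[5] mov  r5, r2 → r5=0x49
body[6] xor  r4, r5, r3 → r4=0x77
body[7] add  r3, r0, r5 → r3=0xc0
epilogue: pop r4=0x95, sp=0xdb
r5 is caller-saved → body value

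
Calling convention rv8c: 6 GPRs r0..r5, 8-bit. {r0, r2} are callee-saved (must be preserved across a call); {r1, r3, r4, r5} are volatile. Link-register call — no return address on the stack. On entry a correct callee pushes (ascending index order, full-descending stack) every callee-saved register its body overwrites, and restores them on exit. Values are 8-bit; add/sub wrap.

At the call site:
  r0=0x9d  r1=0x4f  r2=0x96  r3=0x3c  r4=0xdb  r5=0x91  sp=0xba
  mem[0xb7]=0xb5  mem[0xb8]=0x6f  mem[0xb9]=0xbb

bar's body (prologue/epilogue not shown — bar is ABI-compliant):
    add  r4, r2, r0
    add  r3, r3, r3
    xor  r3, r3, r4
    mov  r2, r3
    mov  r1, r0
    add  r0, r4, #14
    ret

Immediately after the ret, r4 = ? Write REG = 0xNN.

prologue: push r0 -> mem[0xb9]=0x9d, sp=0xb9
prologue: push r2 -> mem[0xb8]=0x96, sp=0xb8
body[0] add  r4, r2, r0 -> r4=0x33
body[1] add  r3, r3, r3 -> r3=0x78
body[2] xor  r3, r3, r4 -> r3=0x4b
body[3] mov  r2, r3 -> r2=0x4b
body[4] mov  r1, r0 -> r1=0x9d
body[5] add  r0, r4, #14 -> r0=0x41
epilogue: pop r2=0x96, sp=0xb9
epilogue: pop r0=0x9d, sp=0xba
r4 is caller-saved -> body value

REG = 0x33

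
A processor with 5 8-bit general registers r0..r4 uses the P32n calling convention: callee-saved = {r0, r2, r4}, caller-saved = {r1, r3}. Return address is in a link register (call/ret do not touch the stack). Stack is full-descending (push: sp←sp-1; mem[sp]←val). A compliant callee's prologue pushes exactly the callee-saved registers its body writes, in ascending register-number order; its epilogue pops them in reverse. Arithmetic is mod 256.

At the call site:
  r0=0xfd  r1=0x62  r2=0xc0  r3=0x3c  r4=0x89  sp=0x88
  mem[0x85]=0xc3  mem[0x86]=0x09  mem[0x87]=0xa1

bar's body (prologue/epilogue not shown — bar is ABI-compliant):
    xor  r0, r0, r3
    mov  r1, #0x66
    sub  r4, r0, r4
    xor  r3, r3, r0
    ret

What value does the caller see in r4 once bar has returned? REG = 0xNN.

REG = 0x89

prologue: push r0 -> mem[0x87]=0xfd, sp=0x87
prologue: push r4 -> mem[0x86]=0x89, sp=0x86
body[0] xor  r0, r0, r3 -> r0=0xc1
body[1] mov  r1, #0x66 -> r1=0x66
body[2] sub  r4, r0, r4 -> r4=0x38
body[3] xor  r3, r3, r0 -> r3=0xfd
epilogue: pop r4=0x89, sp=0x87
epilogue: pop r0=0xfd, sp=0x88
r4 is callee-saved -> restored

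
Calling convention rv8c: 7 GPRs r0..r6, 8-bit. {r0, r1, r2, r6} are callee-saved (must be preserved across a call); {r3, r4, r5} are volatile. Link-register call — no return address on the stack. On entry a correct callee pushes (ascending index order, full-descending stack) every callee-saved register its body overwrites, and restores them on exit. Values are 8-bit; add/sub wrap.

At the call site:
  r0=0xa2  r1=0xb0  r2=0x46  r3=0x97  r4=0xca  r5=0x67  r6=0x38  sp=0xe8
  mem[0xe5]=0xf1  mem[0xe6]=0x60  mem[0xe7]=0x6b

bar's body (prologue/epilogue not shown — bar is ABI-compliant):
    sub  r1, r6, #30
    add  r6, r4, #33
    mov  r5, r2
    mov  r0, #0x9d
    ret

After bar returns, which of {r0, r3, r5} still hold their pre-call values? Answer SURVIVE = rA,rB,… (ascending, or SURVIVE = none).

prologue: push r0 → mem[0xe7]=0xa2, sp=0xe7
prologue: push r1 → mem[0xe6]=0xb0, sp=0xe6
prologue: push r6 → mem[0xe5]=0x38, sp=0xe5
body[0] sub  r1, r6, #30 → r1=0x1a
body[1] add  r6, r4, #33 → r6=0xeb
body[2] mov  r5, r2 → r5=0x46
body[3] mov  r0, #0x9d → r0=0x9d
epilogue: pop r6=0x38, sp=0xe6
epilogue: pop r1=0xb0, sp=0xe7
epilogue: pop r0=0xa2, sp=0xe8
r0: callee-saved, written=True
r3: caller-saved, written=False
r5: caller-saved, written=True

SURVIVE = r0,r3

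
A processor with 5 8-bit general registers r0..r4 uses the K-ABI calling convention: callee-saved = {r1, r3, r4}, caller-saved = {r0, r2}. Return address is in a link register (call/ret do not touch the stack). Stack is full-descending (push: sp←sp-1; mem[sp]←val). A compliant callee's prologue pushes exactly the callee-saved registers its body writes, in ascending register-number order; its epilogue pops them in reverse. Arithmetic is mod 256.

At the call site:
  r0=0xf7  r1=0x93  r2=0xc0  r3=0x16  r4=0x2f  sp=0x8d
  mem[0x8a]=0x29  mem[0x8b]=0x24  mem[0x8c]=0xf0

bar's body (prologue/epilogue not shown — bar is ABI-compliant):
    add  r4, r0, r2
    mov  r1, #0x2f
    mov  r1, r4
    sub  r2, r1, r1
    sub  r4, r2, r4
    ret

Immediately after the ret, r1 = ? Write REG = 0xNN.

REG = 0x93

prologue: push r1 → mem[0x8c]=0x93, sp=0x8c
prologue: push r4 → mem[0x8b]=0x2f, sp=0x8b
body[0] add  r4, r0, r2 → r4=0xb7
body[1] mov  r1, #0x2f → r1=0x2f
body[2] mov  r1, r4 → r1=0xb7
body[3] sub  r2, r1, r1 → r2=0x00
body[4] sub  r4, r2, r4 → r4=0x49
epilogue: pop r4=0x2f, sp=0x8c
epilogue: pop r1=0x93, sp=0x8d
r1 is callee-saved → restored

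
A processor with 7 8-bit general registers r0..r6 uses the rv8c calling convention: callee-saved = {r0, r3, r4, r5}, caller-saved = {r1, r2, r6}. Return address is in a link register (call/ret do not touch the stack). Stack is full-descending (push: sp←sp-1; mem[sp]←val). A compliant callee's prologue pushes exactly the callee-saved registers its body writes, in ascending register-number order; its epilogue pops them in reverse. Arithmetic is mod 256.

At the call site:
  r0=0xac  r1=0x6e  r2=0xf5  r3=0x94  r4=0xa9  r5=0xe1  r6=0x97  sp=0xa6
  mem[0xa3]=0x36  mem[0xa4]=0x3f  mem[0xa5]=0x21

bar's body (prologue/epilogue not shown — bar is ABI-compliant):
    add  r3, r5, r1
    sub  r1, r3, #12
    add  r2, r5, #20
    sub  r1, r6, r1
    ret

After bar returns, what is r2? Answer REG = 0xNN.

REG = 0xf5

prologue: push r3 -> mem[0xa5]=0x94, sp=0xa5
body[0] add  r3, r5, r1 -> r3=0x4f
body[1] sub  r1, r3, #12 -> r1=0x43
body[2] add  r2, r5, #20 -> r2=0xf5
body[3] sub  r1, r6, r1 -> r1=0x54
epilogue: pop r3=0x94, sp=0xa6
r2 is caller-saved -> body value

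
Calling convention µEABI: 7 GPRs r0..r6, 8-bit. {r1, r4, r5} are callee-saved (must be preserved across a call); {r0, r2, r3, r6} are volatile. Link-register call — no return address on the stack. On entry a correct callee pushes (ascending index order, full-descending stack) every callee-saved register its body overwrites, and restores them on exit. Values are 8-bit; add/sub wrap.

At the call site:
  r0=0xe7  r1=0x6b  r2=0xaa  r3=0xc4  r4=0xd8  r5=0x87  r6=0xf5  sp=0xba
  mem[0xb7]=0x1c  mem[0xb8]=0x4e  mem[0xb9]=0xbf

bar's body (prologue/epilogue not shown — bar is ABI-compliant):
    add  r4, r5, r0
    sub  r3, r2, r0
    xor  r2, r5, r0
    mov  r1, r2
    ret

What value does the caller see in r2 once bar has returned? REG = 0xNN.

prologue: push r1 -> mem[0xb9]=0x6b, sp=0xb9
prologue: push r4 -> mem[0xb8]=0xd8, sp=0xb8
body[0] add  r4, r5, r0 -> r4=0x6e
body[1] sub  r3, r2, r0 -> r3=0xc3
body[2] xor  r2, r5, r0 -> r2=0x60
body[3] mov  r1, r2 -> r1=0x60
epilogue: pop r4=0xd8, sp=0xb9
epilogue: pop r1=0x6b, sp=0xba
r2 is caller-saved -> body value

REG = 0x60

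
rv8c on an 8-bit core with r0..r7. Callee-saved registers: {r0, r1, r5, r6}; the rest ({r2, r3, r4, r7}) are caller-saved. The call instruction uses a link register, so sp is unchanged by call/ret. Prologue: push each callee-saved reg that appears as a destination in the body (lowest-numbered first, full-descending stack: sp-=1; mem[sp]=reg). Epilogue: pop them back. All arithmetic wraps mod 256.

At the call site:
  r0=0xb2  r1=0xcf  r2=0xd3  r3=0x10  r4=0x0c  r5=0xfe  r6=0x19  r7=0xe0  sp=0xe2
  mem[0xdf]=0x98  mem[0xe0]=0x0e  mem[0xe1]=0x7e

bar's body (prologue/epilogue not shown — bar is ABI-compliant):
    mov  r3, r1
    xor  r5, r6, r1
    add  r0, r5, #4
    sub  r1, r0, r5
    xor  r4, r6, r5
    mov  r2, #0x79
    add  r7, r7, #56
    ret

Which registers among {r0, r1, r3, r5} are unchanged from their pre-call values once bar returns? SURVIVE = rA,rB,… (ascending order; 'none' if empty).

prologue: push r0 -> mem[0xe1]=0xb2, sp=0xe1
prologue: push r1 -> mem[0xe0]=0xcf, sp=0xe0
prologue: push r5 -> mem[0xdf]=0xfe, sp=0xdf
body[0] mov  r3, r1 -> r3=0xcf
body[1] xor  r5, r6, r1 -> r5=0xd6
body[2] add  r0, r5, #4 -> r0=0xda
body[3] sub  r1, r0, r5 -> r1=0x04
body[4] xor  r4, r6, r5 -> r4=0xcf
body[5] mov  r2, #0x79 -> r2=0x79
body[6] add  r7, r7, #56 -> r7=0x18
epilogue: pop r5=0xfe, sp=0xe0
epilogue: pop r1=0xcf, sp=0xe1
epilogue: pop r0=0xb2, sp=0xe2
r0: callee-saved, written=True
r1: callee-saved, written=True
r3: caller-saved, written=True
r5: callee-saved, written=True

SURVIVE = r0,r1,r5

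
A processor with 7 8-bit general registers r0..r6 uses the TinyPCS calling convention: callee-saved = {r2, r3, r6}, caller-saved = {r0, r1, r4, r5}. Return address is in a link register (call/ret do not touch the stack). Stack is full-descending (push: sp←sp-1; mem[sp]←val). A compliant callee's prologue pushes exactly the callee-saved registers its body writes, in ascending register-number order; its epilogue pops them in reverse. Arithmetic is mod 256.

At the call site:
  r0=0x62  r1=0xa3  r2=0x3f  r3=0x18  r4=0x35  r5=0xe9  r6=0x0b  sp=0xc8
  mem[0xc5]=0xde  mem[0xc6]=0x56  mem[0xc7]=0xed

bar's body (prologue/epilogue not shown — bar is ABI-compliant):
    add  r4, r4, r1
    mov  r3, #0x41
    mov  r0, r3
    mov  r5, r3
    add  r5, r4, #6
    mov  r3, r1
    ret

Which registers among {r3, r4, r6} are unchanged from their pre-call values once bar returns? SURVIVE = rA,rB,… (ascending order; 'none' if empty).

SURVIVE = r3,r6

prologue: push r3 -> mem[0xc7]=0x18, sp=0xc7
body[0] add  r4, r4, r1 -> r4=0xd8
body[1] mov  r3, #0x41 -> r3=0x41
body[2] mov  r0, r3 -> r0=0x41
body[3] mov  r5, r3 -> r5=0x41
body[4] add  r5, r4, #6 -> r5=0xde
body[5] mov  r3, r1 -> r3=0xa3
epilogue: pop r3=0x18, sp=0xc8
r3: callee-saved, written=True
r4: caller-saved, written=True
r6: callee-saved, written=False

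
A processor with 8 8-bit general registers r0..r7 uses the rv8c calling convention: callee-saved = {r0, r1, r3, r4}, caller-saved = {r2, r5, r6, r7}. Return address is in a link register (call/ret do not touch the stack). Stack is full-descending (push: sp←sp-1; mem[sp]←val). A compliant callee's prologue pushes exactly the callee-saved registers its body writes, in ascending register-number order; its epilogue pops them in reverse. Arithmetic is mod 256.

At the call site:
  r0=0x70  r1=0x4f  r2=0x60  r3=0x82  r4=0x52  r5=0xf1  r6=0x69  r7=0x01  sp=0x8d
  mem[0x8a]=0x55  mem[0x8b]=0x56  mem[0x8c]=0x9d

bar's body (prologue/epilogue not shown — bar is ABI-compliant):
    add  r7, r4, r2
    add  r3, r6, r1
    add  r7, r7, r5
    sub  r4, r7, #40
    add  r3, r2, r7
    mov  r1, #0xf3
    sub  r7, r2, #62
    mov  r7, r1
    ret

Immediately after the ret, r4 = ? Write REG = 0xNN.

REG = 0x52

prologue: push r1 -> mem[0x8c]=0x4f, sp=0x8c
prologue: push r3 -> mem[0x8b]=0x82, sp=0x8b
prologue: push r4 -> mem[0x8a]=0x52, sp=0x8a
body[0] add  r7, r4, r2 -> r7=0xb2
body[1] add  r3, r6, r1 -> r3=0xb8
body[2] add  r7, r7, r5 -> r7=0xa3
body[3] sub  r4, r7, #40 -> r4=0x7b
body[4] add  r3, r2, r7 -> r3=0x03
body[5] mov  r1, #0xf3 -> r1=0xf3
body[6] sub  r7, r2, #62 -> r7=0x22
body[7] mov  r7, r1 -> r7=0xf3
epilogue: pop r4=0x52, sp=0x8b
epilogue: pop r3=0x82, sp=0x8c
epilogue: pop r1=0x4f, sp=0x8d
r4 is callee-saved -> restored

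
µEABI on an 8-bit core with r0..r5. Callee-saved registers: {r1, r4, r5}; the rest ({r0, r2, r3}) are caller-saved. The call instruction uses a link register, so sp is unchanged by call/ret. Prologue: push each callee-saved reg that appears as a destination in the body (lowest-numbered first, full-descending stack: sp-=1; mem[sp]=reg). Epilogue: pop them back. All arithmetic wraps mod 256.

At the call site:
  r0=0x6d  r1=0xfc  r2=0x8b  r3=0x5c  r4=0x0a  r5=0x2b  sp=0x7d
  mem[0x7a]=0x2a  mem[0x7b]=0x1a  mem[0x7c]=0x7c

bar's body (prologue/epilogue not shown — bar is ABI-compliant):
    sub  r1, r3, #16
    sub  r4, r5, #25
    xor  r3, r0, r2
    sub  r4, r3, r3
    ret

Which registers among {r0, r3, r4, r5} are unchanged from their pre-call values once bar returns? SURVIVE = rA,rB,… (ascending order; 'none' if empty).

SURVIVE = r0,r4,r5

prologue: push r1 → mem[0x7c]=0xfc, sp=0x7c
prologue: push r4 → mem[0x7b]=0x0a, sp=0x7b
body[0] sub  r1, r3, #16 → r1=0x4c
body[1] sub  r4, r5, #25 → r4=0x12
body[2] xor  r3, r0, r2 → r3=0xe6
body[3] sub  r4, r3, r3 → r4=0x00
epilogue: pop r4=0x0a, sp=0x7c
epilogue: pop r1=0xfc, sp=0x7d
r0: caller-saved, written=False
r3: caller-saved, written=True
r4: callee-saved, written=True
r5: callee-saved, written=False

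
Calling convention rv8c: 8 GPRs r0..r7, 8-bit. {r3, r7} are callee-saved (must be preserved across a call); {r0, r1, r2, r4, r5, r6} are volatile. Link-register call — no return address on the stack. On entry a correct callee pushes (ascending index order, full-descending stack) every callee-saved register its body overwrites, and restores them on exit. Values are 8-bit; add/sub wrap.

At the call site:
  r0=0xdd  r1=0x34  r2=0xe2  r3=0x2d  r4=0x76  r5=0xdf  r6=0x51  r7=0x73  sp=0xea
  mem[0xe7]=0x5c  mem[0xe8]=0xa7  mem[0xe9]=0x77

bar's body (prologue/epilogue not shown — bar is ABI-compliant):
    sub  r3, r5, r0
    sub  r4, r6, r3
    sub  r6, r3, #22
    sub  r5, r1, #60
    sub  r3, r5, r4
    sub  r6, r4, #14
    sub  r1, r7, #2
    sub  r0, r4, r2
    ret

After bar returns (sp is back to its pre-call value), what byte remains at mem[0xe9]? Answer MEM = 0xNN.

prologue: push r3 -> mem[0xe9]=0x2d, sp=0xe9
body[0] sub  r3, r5, r0 -> r3=0x02
body[1] sub  r4, r6, r3 -> r4=0x4f
body[2] sub  r6, r3, #22 -> r6=0xec
body[3] sub  r5, r1, #60 -> r5=0xf8
body[4] sub  r3, r5, r4 -> r3=0xa9
body[5] sub  r6, r4, #14 -> r6=0x41
body[6] sub  r1, r7, #2 -> r1=0x71
body[7] sub  r0, r4, r2 -> r0=0x6d
epilogue: pop r3=0x2d, sp=0xea
prologue pushed ['r3'] at ['0xe9']

MEM = 0x2d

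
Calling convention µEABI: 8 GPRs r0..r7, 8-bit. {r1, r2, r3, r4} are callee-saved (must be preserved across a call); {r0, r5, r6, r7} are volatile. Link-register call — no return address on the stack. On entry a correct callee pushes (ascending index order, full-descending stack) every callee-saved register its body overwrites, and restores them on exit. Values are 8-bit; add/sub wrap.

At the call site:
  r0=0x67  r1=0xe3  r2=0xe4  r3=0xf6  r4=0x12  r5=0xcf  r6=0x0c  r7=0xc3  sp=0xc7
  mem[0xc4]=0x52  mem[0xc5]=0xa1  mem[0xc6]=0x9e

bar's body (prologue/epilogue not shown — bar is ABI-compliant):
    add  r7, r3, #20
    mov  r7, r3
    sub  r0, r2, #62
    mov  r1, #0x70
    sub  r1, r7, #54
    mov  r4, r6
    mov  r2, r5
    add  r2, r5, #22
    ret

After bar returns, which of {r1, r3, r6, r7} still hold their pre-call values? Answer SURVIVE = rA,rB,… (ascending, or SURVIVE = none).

SURVIVE = r1,r3,r6

prologue: push r1 -> mem[0xc6]=0xe3, sp=0xc6
prologue: push r2 -> mem[0xc5]=0xe4, sp=0xc5
prologue: push r4 -> mem[0xc4]=0x12, sp=0xc4
body[0] add  r7, r3, #20 -> r7=0x0a
body[1] mov  r7, r3 -> r7=0xf6
body[2] sub  r0, r2, #62 -> r0=0xa6
body[3] mov  r1, #0x70 -> r1=0x70
body[4] sub  r1, r7, #54 -> r1=0xc0
body[5] mov  r4, r6 -> r4=0x0c
body[6] mov  r2, r5 -> r2=0xcf
body[7] add  r2, r5, #22 -> r2=0xe5
epilogue: pop r4=0x12, sp=0xc5
epilogue: pop r2=0xe4, sp=0xc6
epilogue: pop r1=0xe3, sp=0xc7
r1: callee-saved, written=True
r3: callee-saved, written=False
r6: caller-saved, written=False
r7: caller-saved, written=True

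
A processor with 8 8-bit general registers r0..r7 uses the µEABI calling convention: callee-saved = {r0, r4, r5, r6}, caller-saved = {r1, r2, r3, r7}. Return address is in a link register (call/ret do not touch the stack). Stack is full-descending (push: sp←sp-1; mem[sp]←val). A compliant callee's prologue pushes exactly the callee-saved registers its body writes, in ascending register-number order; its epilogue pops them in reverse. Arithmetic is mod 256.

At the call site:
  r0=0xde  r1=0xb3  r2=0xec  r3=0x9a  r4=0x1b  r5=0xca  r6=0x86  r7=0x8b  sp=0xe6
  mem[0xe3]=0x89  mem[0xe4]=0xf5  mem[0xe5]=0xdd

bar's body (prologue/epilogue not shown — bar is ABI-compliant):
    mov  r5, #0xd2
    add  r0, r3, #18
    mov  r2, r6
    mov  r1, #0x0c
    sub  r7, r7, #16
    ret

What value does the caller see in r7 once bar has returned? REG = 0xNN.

REG = 0x7b

prologue: push r0 → mem[0xe5]=0xde, sp=0xe5
prologue: push r5 → mem[0xe4]=0xca, sp=0xe4
body[0] mov  r5, #0xd2 → r5=0xd2
body[1] add  r0, r3, #18 → r0=0xac
body[2] mov  r2, r6 → r2=0x86
body[3] mov  r1, #0x0c → r1=0x0c
body[4] sub  r7, r7, #16 → r7=0x7b
epilogue: pop r5=0xca, sp=0xe5
epilogue: pop r0=0xde, sp=0xe6
r7 is caller-saved → body value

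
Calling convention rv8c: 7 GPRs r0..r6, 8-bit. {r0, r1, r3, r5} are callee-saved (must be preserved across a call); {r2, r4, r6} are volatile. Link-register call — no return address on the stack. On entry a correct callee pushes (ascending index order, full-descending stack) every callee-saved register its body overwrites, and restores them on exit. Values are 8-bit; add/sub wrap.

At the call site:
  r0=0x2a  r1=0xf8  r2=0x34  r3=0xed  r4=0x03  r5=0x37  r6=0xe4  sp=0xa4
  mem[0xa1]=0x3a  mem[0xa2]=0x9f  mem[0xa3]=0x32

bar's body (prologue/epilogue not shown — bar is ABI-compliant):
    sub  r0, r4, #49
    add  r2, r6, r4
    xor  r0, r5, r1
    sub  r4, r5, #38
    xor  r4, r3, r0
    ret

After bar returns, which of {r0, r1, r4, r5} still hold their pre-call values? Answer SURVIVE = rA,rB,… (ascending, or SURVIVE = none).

SURVIVE = r0,r1,r5

prologue: push r0 -> mem[0xa3]=0x2a, sp=0xa3
body[0] sub  r0, r4, #49 -> r0=0xd2
body[1] add  r2, r6, r4 -> r2=0xe7
body[2] xor  r0, r5, r1 -> r0=0xcf
body[3] sub  r4, r5, #38 -> r4=0x11
body[4] xor  r4, r3, r0 -> r4=0x22
epilogue: pop r0=0x2a, sp=0xa4
r0: callee-saved, written=True
r1: callee-saved, written=False
r4: caller-saved, written=True
r5: callee-saved, written=False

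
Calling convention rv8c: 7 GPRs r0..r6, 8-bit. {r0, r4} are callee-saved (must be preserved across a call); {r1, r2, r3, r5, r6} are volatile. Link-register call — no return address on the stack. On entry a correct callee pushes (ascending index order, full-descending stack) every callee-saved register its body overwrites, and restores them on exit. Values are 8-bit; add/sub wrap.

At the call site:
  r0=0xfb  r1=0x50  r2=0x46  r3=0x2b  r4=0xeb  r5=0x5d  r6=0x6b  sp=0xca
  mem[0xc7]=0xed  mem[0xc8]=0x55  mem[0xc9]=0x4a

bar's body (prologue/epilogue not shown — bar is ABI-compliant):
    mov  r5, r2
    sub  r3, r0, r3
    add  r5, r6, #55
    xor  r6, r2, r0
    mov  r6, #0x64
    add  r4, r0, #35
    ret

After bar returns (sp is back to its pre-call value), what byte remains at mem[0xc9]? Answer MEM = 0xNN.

MEM = 0xeb

prologue: push r4 → mem[0xc9]=0xeb, sp=0xc9
body[0] mov  r5, r2 → r5=0x46
body[1] sub  r3, r0, r3 → r3=0xd0
body[2] add  r5, r6, #55 → r5=0xa2
body[3] xor  r6, r2, r0 → r6=0xbd
body[4] mov  r6, #0x64 → r6=0x64
body[5] add  r4, r0, #35 → r4=0x1e
epilogue: pop r4=0xeb, sp=0xca
prologue pushed ['r4'] at ['0xc9']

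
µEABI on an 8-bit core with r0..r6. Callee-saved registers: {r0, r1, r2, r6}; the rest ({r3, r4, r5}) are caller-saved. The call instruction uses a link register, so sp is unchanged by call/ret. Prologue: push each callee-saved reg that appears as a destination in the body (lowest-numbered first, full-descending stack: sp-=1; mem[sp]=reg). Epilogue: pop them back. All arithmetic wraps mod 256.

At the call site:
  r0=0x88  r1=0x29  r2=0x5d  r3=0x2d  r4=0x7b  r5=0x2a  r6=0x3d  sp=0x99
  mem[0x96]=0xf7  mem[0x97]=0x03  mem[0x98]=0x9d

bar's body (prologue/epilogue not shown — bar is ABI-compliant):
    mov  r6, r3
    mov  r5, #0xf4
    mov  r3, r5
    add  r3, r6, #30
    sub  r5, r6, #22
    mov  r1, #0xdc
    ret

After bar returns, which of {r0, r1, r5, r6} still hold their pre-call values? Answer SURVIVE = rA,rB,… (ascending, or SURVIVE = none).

prologue: push r1 → mem[0x98]=0x29, sp=0x98
prologue: push r6 → mem[0x97]=0x3d, sp=0x97
body[0] mov  r6, r3 → r6=0x2d
body[1] mov  r5, #0xf4 → r5=0xf4
body[2] mov  r3, r5 → r3=0xf4
body[3] add  r3, r6, #30 → r3=0x4b
body[4] sub  r5, r6, #22 → r5=0x17
body[5] mov  r1, #0xdc → r1=0xdc
epilogue: pop r6=0x3d, sp=0x98
epilogue: pop r1=0x29, sp=0x99
r0: callee-saved, written=False
r1: callee-saved, written=True
r5: caller-saved, written=True
r6: callee-saved, written=True

SURVIVE = r0,r1,r6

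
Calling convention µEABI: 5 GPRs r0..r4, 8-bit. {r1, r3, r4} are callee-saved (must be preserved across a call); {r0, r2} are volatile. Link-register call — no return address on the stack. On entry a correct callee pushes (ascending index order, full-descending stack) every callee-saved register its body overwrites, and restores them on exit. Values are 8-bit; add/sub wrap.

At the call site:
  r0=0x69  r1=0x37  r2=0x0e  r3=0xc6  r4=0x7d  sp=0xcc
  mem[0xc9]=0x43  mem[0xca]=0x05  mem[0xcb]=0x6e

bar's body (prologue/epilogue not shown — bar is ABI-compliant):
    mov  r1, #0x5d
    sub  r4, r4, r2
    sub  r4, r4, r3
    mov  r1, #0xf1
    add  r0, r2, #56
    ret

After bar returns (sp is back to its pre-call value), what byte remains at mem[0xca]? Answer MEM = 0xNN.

prologue: push r1 -> mem[0xcb]=0x37, sp=0xcb
prologue: push r4 -> mem[0xca]=0x7d, sp=0xca
body[0] mov  r1, #0x5d -> r1=0x5d
body[1] sub  r4, r4, r2 -> r4=0x6f
body[2] sub  r4, r4, r3 -> r4=0xa9
body[3] mov  r1, #0xf1 -> r1=0xf1
body[4] add  r0, r2, #56 -> r0=0x46
epilogue: pop r4=0x7d, sp=0xcb
epilogue: pop r1=0x37, sp=0xcc
prologue pushed ['r1', 'r4'] at ['0xcb', '0xca']

MEM = 0x7d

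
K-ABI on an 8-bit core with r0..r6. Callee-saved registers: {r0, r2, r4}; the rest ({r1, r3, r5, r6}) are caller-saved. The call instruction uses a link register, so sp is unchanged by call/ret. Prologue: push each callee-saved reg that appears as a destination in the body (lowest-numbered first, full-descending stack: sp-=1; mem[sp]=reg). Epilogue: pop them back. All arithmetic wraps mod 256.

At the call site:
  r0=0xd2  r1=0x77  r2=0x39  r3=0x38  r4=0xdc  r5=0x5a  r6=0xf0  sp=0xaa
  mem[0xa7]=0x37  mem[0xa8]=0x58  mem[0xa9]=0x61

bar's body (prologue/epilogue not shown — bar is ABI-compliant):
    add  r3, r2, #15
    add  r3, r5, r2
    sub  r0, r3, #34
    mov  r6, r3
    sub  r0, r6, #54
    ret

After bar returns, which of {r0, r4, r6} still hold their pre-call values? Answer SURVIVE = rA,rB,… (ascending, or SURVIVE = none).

SURVIVE = r0,r4

prologue: push r0 → mem[0xa9]=0xd2, sp=0xa9
body[0] add  r3, r2, #15 → r3=0x48
body[1] add  r3, r5, r2 → r3=0x93
body[2] sub  r0, r3, #34 → r0=0x71
body[3] mov  r6, r3 → r6=0x93
body[4] sub  r0, r6, #54 → r0=0x5d
epilogue: pop r0=0xd2, sp=0xaa
r0: callee-saved, written=True
r4: callee-saved, written=False
r6: caller-saved, written=True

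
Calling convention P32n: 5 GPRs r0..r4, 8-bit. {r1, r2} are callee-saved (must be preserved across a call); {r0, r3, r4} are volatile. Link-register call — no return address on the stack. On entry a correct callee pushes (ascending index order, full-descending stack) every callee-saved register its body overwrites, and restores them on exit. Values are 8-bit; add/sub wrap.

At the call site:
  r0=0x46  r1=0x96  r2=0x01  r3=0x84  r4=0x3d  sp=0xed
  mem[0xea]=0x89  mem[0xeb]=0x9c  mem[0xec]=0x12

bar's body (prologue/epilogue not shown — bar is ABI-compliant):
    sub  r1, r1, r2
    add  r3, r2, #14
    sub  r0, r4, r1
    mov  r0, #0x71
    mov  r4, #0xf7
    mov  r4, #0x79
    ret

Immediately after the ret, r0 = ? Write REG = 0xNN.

prologue: push r1 → mem[0xec]=0x96, sp=0xec
body[0] sub  r1, r1, r2 → r1=0x95
body[1] add  r3, r2, #14 → r3=0x0f
body[2] sub  r0, r4, r1 → r0=0xa8
body[3] mov  r0, #0x71 → r0=0x71
body[4] mov  r4, #0xf7 → r4=0xf7
body[5] mov  r4, #0x79 → r4=0x79
epilogue: pop r1=0x96, sp=0xed
r0 is caller-saved → body value

REG = 0x71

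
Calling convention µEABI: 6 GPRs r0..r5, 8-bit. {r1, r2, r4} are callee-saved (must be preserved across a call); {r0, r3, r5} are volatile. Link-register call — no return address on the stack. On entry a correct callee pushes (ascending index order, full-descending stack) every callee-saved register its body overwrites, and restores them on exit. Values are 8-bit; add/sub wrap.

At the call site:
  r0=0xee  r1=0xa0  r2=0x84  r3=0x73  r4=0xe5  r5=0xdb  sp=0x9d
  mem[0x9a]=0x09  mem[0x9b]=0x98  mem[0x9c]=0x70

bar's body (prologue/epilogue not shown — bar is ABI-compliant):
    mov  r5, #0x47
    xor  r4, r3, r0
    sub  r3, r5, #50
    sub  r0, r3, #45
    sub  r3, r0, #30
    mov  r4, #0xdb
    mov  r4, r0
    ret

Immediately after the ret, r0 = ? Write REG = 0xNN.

REG = 0xe8

prologue: push r4 → mem[0x9c]=0xe5, sp=0x9c
body[0] mov  r5, #0x47 → r5=0x47
body[1] xor  r4, r3, r0 → r4=0x9d
body[2] sub  r3, r5, #50 → r3=0x15
body[3] sub  r0, r3, #45 → r0=0xe8
body[4] sub  r3, r0, #30 → r3=0xca
body[5] mov  r4, #0xdb → r4=0xdb
body[6] mov  r4, r0 → r4=0xe8
epilogue: pop r4=0xe5, sp=0x9d
r0 is caller-saved → body value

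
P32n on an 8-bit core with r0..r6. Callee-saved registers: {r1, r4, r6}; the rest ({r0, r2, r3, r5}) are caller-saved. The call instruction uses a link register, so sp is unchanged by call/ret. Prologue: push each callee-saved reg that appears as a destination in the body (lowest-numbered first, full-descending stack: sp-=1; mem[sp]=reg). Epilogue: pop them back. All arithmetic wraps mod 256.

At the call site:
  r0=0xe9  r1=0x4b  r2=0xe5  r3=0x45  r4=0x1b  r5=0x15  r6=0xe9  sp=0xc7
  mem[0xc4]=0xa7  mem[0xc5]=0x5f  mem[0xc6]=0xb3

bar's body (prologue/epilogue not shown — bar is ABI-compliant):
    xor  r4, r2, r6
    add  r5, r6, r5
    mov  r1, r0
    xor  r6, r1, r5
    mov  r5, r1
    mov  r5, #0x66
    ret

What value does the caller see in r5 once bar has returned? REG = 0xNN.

REG = 0x66

prologue: push r1 -> mem[0xc6]=0x4b, sp=0xc6
prologue: push r4 -> mem[0xc5]=0x1b, sp=0xc5
prologue: push r6 -> mem[0xc4]=0xe9, sp=0xc4
body[0] xor  r4, r2, r6 -> r4=0x0c
body[1] add  r5, r6, r5 -> r5=0xfe
body[2] mov  r1, r0 -> r1=0xe9
body[3] xor  r6, r1, r5 -> r6=0x17
body[4] mov  r5, r1 -> r5=0xe9
body[5] mov  r5, #0x66 -> r5=0x66
epilogue: pop r6=0xe9, sp=0xc5
epilogue: pop r4=0x1b, sp=0xc6
epilogue: pop r1=0x4b, sp=0xc7
r5 is caller-saved -> body value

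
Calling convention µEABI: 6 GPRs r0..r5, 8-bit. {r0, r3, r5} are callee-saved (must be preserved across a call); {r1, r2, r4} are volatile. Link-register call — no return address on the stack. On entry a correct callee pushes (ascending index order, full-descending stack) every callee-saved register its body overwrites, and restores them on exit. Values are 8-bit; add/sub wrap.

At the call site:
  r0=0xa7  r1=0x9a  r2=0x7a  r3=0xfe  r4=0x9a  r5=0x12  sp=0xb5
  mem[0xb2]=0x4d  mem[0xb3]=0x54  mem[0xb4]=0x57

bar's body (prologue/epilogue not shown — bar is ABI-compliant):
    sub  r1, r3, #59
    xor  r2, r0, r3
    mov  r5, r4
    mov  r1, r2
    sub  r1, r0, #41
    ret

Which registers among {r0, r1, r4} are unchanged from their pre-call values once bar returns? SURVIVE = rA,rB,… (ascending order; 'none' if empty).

prologue: push r5 -> mem[0xb4]=0x12, sp=0xb4
body[0] sub  r1, r3, #59 -> r1=0xc3
body[1] xor  r2, r0, r3 -> r2=0x59
body[2] mov  r5, r4 -> r5=0x9a
body[3] mov  r1, r2 -> r1=0x59
body[4] sub  r1, r0, #41 -> r1=0x7e
epilogue: pop r5=0x12, sp=0xb5
r0: callee-saved, written=False
r1: caller-saved, written=True
r4: caller-saved, written=False

SURVIVE = r0,r4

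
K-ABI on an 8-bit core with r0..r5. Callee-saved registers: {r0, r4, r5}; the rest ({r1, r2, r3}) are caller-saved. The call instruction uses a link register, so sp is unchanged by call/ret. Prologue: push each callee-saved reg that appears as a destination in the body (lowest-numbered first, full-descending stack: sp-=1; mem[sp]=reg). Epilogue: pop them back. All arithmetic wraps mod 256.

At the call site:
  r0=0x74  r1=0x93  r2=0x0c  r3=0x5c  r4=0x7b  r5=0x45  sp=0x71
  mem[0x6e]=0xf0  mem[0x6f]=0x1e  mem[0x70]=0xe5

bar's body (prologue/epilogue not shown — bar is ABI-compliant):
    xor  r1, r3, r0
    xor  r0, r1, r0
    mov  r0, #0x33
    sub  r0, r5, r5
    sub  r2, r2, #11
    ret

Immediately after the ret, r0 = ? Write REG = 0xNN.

REG = 0x74

prologue: push r0 → mem[0x70]=0x74, sp=0x70
body[0] xor  r1, r3, r0 → r1=0x28
body[1] xor  r0, r1, r0 → r0=0x5c
body[2] mov  r0, #0x33 → r0=0x33
body[3] sub  r0, r5, r5 → r0=0x00
body[4] sub  r2, r2, #11 → r2=0x01
epilogue: pop r0=0x74, sp=0x71
r0 is callee-saved → restored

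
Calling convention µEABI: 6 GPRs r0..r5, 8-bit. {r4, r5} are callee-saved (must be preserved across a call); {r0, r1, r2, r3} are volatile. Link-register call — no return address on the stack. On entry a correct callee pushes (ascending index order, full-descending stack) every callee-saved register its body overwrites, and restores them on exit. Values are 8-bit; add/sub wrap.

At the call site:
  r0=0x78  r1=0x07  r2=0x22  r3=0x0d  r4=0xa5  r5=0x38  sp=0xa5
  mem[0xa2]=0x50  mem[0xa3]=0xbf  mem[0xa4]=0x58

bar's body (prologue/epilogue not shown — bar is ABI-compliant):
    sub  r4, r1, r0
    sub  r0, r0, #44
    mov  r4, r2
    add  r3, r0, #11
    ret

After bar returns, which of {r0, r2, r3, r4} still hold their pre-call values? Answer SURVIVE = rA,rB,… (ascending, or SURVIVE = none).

prologue: push r4 -> mem[0xa4]=0xa5, sp=0xa4
body[0] sub  r4, r1, r0 -> r4=0x8f
body[1] sub  r0, r0, #44 -> r0=0x4c
body[2] mov  r4, r2 -> r4=0x22
body[3] add  r3, r0, #11 -> r3=0x57
epilogue: pop r4=0xa5, sp=0xa5
r0: caller-saved, written=True
r2: caller-saved, written=False
r3: caller-saved, written=True
r4: callee-saved, written=True

SURVIVE = r2,r4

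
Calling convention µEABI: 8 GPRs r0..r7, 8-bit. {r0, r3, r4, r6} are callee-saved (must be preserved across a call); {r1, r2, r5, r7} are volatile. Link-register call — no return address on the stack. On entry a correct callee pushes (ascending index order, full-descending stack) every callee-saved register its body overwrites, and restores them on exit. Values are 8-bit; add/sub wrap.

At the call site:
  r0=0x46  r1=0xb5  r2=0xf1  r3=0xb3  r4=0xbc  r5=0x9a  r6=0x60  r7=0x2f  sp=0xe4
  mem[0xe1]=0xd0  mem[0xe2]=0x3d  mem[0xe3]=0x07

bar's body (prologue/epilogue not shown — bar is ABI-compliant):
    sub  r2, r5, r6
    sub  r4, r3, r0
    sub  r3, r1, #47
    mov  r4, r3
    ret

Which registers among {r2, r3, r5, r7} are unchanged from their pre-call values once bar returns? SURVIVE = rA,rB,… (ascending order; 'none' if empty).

SURVIVE = r3,r5,r7

prologue: push r3 → mem[0xe3]=0xb3, sp=0xe3
prologue: push r4 → mem[0xe2]=0xbc, sp=0xe2
body[0] sub  r2, r5, r6 → r2=0x3a
body[1] sub  r4, r3, r0 → r4=0x6d
body[2] sub  r3, r1, #47 → r3=0x86
body[3] mov  r4, r3 → r4=0x86
epilogue: pop r4=0xbc, sp=0xe3
epilogue: pop r3=0xb3, sp=0xe4
r2: caller-saved, written=True
r3: callee-saved, written=True
r5: caller-saved, written=False
r7: caller-saved, written=False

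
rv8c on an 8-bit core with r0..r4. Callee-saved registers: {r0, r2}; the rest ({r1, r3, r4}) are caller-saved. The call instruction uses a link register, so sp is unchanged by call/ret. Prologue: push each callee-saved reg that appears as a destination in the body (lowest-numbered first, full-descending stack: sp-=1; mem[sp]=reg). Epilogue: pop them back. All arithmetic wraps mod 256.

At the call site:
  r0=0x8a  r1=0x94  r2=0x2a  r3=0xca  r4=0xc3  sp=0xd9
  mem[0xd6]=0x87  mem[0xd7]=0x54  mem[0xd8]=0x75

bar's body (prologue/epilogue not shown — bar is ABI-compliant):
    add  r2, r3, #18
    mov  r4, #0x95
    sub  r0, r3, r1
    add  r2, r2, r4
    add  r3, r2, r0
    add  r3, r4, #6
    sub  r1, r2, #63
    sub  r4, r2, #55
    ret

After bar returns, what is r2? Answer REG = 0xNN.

REG = 0x2a

prologue: push r0 → mem[0xd8]=0x8a, sp=0xd8
prologue: push r2 → mem[0xd7]=0x2a, sp=0xd7
body[0] add  r2, r3, #18 → r2=0xdc
body[1] mov  r4, #0x95 → r4=0x95
body[2] sub  r0, r3, r1 → r0=0x36
body[3] add  r2, r2, r4 → r2=0x71
body[4] add  r3, r2, r0 → r3=0xa7
body[5] add  r3, r4, #6 → r3=0x9b
body[6] sub  r1, r2, #63 → r1=0x32
body[7] sub  r4, r2, #55 → r4=0x3a
epilogue: pop r2=0x2a, sp=0xd8
epilogue: pop r0=0x8a, sp=0xd9
r2 is callee-saved → restored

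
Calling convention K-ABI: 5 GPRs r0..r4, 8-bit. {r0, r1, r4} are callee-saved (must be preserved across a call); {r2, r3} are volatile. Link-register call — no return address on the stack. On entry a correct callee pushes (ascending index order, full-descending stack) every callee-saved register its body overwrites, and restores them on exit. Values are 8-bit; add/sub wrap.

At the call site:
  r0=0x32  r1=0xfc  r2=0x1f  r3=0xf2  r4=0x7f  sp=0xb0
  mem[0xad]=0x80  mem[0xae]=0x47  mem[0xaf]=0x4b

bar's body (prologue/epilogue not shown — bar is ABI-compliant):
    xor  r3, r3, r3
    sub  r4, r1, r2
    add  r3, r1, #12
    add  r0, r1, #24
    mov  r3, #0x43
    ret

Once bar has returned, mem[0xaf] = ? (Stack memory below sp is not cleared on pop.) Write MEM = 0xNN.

MEM = 0x32

prologue: push r0 -> mem[0xaf]=0x32, sp=0xaf
prologue: push r4 -> mem[0xae]=0x7f, sp=0xae
body[0] xor  r3, r3, r3 -> r3=0x00
body[1] sub  r4, r1, r2 -> r4=0xdd
body[2] add  r3, r1, #12 -> r3=0x08
body[3] add  r0, r1, #24 -> r0=0x14
body[4] mov  r3, #0x43 -> r3=0x43
epilogue: pop r4=0x7f, sp=0xaf
epilogue: pop r0=0x32, sp=0xb0
prologue pushed ['r0', 'r4'] at ['0xaf', '0xae']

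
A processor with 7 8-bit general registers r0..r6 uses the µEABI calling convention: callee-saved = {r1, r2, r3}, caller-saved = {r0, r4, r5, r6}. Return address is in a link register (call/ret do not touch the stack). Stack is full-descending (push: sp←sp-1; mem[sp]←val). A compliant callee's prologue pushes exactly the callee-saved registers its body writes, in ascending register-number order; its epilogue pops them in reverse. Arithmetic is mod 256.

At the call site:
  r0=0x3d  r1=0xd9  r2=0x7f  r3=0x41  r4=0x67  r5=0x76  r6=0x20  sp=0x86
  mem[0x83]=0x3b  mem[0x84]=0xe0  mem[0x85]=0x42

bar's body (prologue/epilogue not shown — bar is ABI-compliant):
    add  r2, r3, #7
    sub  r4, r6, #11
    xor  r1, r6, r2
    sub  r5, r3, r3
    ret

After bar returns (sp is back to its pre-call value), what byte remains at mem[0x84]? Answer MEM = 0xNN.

prologue: push r1 -> mem[0x85]=0xd9, sp=0x85
prologue: push r2 -> mem[0x84]=0x7f, sp=0x84
body[0] add  r2, r3, #7 -> r2=0x48
body[1] sub  r4, r6, #11 -> r4=0x15
body[2] xor  r1, r6, r2 -> r1=0x68
body[3] sub  r5, r3, r3 -> r5=0x00
epilogue: pop r2=0x7f, sp=0x85
epilogue: pop r1=0xd9, sp=0x86
prologue pushed ['r1', 'r2'] at ['0x85', '0x84']

MEM = 0x7f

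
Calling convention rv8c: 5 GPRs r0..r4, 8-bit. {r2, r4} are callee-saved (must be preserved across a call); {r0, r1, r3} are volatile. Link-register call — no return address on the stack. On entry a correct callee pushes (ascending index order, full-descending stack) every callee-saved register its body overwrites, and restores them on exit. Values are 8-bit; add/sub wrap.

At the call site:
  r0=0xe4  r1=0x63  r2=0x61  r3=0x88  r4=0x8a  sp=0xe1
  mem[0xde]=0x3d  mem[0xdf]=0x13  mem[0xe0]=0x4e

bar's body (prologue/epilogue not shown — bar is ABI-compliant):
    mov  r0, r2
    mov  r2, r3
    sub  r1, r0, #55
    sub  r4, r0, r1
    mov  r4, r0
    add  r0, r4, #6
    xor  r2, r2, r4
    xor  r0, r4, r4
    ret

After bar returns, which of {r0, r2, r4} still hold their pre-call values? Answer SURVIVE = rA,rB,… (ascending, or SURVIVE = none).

prologue: push r2 -> mem[0xe0]=0x61, sp=0xe0
prologue: push r4 -> mem[0xdf]=0x8a, sp=0xdf
body[0] mov  r0, r2 -> r0=0x61
body[1] mov  r2, r3 -> r2=0x88
body[2] sub  r1, r0, #55 -> r1=0x2a
body[3] sub  r4, r0, r1 -> r4=0x37
body[4] mov  r4, r0 -> r4=0x61
body[5] add  r0, r4, #6 -> r0=0x67
body[6] xor  r2, r2, r4 -> r2=0xe9
body[7] xor  r0, r4, r4 -> r0=0x00
epilogue: pop r4=0x8a, sp=0xe0
epilogue: pop r2=0x61, sp=0xe1
r0: caller-saved, written=True
r2: callee-saved, written=True
r4: callee-saved, written=True

SURVIVE = r2,r4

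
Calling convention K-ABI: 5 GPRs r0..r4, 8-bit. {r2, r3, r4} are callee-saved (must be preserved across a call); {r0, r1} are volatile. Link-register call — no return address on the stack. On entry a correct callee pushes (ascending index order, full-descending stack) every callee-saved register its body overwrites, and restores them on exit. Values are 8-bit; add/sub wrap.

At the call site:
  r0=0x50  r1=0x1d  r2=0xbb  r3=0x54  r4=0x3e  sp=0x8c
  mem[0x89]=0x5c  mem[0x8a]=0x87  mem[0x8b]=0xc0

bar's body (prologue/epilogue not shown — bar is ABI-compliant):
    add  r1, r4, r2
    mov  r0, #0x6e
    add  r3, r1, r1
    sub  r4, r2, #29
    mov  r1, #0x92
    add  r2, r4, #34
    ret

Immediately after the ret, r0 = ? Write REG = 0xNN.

prologue: push r2 -> mem[0x8b]=0xbb, sp=0x8b
prologue: push r3 -> mem[0x8a]=0x54, sp=0x8a
prologue: push r4 -> mem[0x89]=0x3e, sp=0x89
body[0] add  r1, r4, r2 -> r1=0xf9
body[1] mov  r0, #0x6e -> r0=0x6e
body[2] add  r3, r1, r1 -> r3=0xf2
body[3] sub  r4, r2, #29 -> r4=0x9e
body[4] mov  r1, #0x92 -> r1=0x92
body[5] add  r2, r4, #34 -> r2=0xc0
epilogue: pop r4=0x3e, sp=0x8a
epilogue: pop r3=0x54, sp=0x8b
epilogue: pop r2=0xbb, sp=0x8c
r0 is caller-saved -> body value

REG = 0x6e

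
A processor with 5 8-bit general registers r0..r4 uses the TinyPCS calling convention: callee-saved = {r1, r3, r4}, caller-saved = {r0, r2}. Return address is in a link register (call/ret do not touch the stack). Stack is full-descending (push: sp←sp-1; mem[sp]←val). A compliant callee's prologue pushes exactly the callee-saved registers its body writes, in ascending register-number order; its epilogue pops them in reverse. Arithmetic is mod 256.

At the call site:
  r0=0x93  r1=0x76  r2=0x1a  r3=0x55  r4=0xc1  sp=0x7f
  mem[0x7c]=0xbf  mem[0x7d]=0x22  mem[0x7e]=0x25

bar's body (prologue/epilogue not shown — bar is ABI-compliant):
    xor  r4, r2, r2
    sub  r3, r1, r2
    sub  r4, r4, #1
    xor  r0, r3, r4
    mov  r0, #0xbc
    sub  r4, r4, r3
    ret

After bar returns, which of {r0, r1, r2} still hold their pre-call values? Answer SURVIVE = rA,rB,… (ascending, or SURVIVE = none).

prologue: push r3 -> mem[0x7e]=0x55, sp=0x7e
prologue: push r4 -> mem[0x7d]=0xc1, sp=0x7d
body[0] xor  r4, r2, r2 -> r4=0x00
body[1] sub  r3, r1, r2 -> r3=0x5c
body[2] sub  r4, r4, #1 -> r4=0xff
body[3] xor  r0, r3, r4 -> r0=0xa3
body[4] mov  r0, #0xbc -> r0=0xbc
body[5] sub  r4, r4, r3 -> r4=0xa3
epilogue: pop r4=0xc1, sp=0x7e
epilogue: pop r3=0x55, sp=0x7f
r0: caller-saved, written=True
r1: callee-saved, written=False
r2: caller-saved, written=False

SURVIVE = r1,r2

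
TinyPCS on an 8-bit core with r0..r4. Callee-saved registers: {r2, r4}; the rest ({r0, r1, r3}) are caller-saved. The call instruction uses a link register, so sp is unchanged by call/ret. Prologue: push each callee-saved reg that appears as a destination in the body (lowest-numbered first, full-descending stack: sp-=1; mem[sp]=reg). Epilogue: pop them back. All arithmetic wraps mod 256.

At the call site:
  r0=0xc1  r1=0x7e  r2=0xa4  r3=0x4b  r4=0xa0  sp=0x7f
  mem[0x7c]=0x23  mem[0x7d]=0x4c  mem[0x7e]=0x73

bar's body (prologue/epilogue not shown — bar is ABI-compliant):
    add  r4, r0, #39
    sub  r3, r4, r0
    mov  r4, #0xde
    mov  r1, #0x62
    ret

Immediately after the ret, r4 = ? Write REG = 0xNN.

REG = 0xa0

prologue: push r4 → mem[0x7e]=0xa0, sp=0x7e
body[0] add  r4, r0, #39 → r4=0xe8
body[1] sub  r3, r4, r0 → r3=0x27
body[2] mov  r4, #0xde → r4=0xde
body[3] mov  r1, #0x62 → r1=0x62
epilogue: pop r4=0xa0, sp=0x7f
r4 is callee-saved → restored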